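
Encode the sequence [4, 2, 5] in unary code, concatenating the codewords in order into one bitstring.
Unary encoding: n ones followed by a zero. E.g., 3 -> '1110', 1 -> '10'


Encode each number as n ones followed by a terminating 0:
  4 -> 11110 (5 bits)
  2 -> 110 (3 bits)
  5 -> 111110 (6 bits)
Total length = 5 + 3 + 6 = 14 bits.

Unary([4, 2, 5]) = 11110110111110 (14 bits)


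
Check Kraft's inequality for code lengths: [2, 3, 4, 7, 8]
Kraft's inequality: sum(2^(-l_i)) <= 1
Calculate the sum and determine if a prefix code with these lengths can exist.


Sum = 2^(-2) + 2^(-3) + 2^(-4) + 2^(-7) + 2^(-8)
    = 0.25 + 0.125 + 0.0625 + 0.0078125 + 0.00390625
    = 115/256 = 0.44921875
Since 0.44921875 <= 1, Kraft's inequality IS satisfied.
A prefix code with these lengths CAN exist.

Kraft sum = 0.44921875. Satisfied.


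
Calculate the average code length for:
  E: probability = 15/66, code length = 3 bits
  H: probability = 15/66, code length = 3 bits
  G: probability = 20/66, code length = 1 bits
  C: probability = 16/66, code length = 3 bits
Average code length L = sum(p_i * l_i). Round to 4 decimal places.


Weighted contributions p_i * l_i:
  E: (15/66) * 3 = 45/66
  H: (15/66) * 3 = 45/66
  G: (20/66) * 1 = 20/66
  C: (16/66) * 3 = 48/66
Sum = (45 + 45 + 20 + 48)/66 = 158/66

L = 158/66 = 2.3939 bits/symbol


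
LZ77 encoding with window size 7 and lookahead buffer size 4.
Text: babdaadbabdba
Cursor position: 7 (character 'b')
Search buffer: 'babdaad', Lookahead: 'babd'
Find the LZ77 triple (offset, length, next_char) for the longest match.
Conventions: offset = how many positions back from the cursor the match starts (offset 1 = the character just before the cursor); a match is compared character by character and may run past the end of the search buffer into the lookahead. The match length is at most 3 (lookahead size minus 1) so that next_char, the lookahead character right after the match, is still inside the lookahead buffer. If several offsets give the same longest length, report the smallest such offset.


Try each offset into the search buffer:
  offset=1 (pos 6, char 'd'): match length 0
  offset=2 (pos 5, char 'a'): match length 0
  offset=3 (pos 4, char 'a'): match length 0
  offset=4 (pos 3, char 'd'): match length 0
  offset=5 (pos 2, char 'b'): match length 1
  offset=6 (pos 1, char 'a'): match length 0
  offset=7 (pos 0, char 'b'): match length 3
Longest match has length 3 at offset 7.
next_char = character at position 7 + 3 = 10 -> 'd'

Best match: offset=7, length=3 (matching 'bab' starting at position 0)
LZ77 triple: (7, 3, 'd')


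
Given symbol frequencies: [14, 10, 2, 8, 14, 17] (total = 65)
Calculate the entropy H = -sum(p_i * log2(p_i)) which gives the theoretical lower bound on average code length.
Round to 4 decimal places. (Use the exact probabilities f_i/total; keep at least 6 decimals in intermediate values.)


Per-symbol terms -p_i * log2(p_i) with p_i = f_i/65:
  p = 14/65 = 0.215385: log2(p) = -2.215013, -p*log2(p) = 0.477080
  p = 10/65 = 0.153846: log2(p) = -2.700440, -p*log2(p) = 0.415452
  p = 2/65 = 0.030769: log2(p) = -5.022368, -p*log2(p) = 0.154534
  p = 8/65 = 0.123077: log2(p) = -3.022368, -p*log2(p) = 0.371984
  p = 14/65 = 0.215385: log2(p) = -2.215013, -p*log2(p) = 0.477080
  p = 17/65 = 0.261538: log2(p) = -1.934905, -p*log2(p) = 0.506052
H = 0.477080 + 0.415452 + 0.154534 + 0.371984 + 0.477080 + 0.506052 = 2.402182

H = 2.4022 bits/symbol


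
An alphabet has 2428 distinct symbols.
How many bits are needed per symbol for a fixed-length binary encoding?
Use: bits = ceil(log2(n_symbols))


log2(2428) = 11.2456
Bracket: 2^11 = 2048 < 2428 <= 2^12 = 4096
So ceil(log2(2428)) = 12

bits = ceil(log2(2428)) = ceil(11.2456) = 12 bits


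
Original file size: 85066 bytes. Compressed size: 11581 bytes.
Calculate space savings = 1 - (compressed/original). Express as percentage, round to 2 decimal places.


ratio = compressed/original = 11581/85066 = 0.136141
savings = 1 - ratio = 1 - 0.136141 = 0.863859
as a percentage: 0.863859 * 100 = 86.39%

Space savings = 1 - 11581/85066 = 86.39%


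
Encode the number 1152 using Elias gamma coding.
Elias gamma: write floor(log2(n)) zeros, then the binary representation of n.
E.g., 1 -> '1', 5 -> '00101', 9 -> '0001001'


num_bits = floor(log2(1152)) + 1 = 11
leading_zeros = num_bits - 1 = 10
binary(1152) = 10010000000

Elias gamma(1152) = '0000000000' + '10010000000' = 000000000010010000000 (21 bits)


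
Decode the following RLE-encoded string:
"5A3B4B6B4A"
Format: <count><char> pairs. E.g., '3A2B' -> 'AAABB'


Expanding each <count><char> pair:
  5A -> 'AAAAA'
  3B -> 'BBB'
  4B -> 'BBBB'
  6B -> 'BBBBBB'
  4A -> 'AAAA'

Decoded = AAAAABBBBBBBBBBBBBAAAA


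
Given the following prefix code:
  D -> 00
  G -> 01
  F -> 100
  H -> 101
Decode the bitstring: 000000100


Decoding step by step:
Bits 00 -> D
Bits 00 -> D
Bits 00 -> D
Bits 100 -> F


Decoded message: DDDF


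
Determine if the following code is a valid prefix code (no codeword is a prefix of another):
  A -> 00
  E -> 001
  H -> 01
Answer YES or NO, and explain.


Checking each pair (does one codeword prefix another?):
  A='00' vs E='001': prefix -- VIOLATION

NO -- this is NOT a valid prefix code. A (00) is a prefix of E (001).


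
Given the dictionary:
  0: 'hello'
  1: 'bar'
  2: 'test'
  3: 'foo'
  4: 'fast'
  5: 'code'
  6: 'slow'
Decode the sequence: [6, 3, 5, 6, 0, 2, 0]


Look up each index in the dictionary:
  6 -> 'slow'
  3 -> 'foo'
  5 -> 'code'
  6 -> 'slow'
  0 -> 'hello'
  2 -> 'test'
  0 -> 'hello'

Decoded: "slow foo code slow hello test hello"


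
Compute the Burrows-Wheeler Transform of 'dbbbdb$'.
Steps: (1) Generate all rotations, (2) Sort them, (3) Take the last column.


Rotations (sorted):
  0: $dbbbdb -> last char: b
  1: b$dbbbd -> last char: d
  2: bbbdb$d -> last char: d
  3: bbdb$db -> last char: b
  4: bdb$dbb -> last char: b
  5: db$dbbb -> last char: b
  6: dbbbdb$ -> last char: $


BWT = bddbbb$


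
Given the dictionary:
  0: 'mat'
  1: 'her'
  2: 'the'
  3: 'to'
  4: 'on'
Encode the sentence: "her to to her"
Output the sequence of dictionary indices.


Look up each word in the dictionary:
  'her' -> 1
  'to' -> 3
  'to' -> 3
  'her' -> 1

Encoded: [1, 3, 3, 1]


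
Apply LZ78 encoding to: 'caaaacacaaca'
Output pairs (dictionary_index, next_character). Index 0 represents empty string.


LZ78 encoding steps:
Dictionary: {0: ''}
Step 1: w='' (idx 0), next='c' -> output (0, 'c'), add 'c' as idx 1
Step 2: w='' (idx 0), next='a' -> output (0, 'a'), add 'a' as idx 2
Step 3: w='a' (idx 2), next='a' -> output (2, 'a'), add 'aa' as idx 3
Step 4: w='a' (idx 2), next='c' -> output (2, 'c'), add 'ac' as idx 4
Step 5: w='ac' (idx 4), next='a' -> output (4, 'a'), add 'aca' as idx 5
Step 6: w='aca' (idx 5), end of input -> output (5, '')


Encoded: [(0, 'c'), (0, 'a'), (2, 'a'), (2, 'c'), (4, 'a'), (5, '')]


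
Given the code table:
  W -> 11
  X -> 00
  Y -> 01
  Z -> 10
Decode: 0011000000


Decoding:
00 -> X
11 -> W
00 -> X
00 -> X
00 -> X


Result: XWXXX


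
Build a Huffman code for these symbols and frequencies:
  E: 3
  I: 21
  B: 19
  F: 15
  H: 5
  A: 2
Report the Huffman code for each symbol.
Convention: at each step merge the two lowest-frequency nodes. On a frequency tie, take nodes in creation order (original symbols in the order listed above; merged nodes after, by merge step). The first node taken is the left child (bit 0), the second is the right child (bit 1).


Huffman tree construction:
Step 1: Merge A(2) + E(3) = 5
Step 2: Merge H(5) + (A+E)(5) = 10
Step 3: Merge (H+(A+E))(10) + F(15) = 25
Step 4: Merge B(19) + I(21) = 40
Step 5: Merge ((H+(A+E))+F)(25) + (B+I)(40) = 65
Read each symbol's code off the tree from the root (left child = 0, right child = 1).

Codes:
  E: 0011 (length 4)
  I: 11 (length 2)
  B: 10 (length 2)
  F: 01 (length 2)
  H: 000 (length 3)
  A: 0010 (length 4)
Average code length: 145/65 = 2.2308 bits/symbol


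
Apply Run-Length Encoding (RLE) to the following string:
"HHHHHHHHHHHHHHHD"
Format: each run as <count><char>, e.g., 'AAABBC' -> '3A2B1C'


Scanning runs left to right:
  i=0: run of 'H' x 15 -> '15H'
  i=15: run of 'D' x 1 -> '1D'

RLE = 15H1D


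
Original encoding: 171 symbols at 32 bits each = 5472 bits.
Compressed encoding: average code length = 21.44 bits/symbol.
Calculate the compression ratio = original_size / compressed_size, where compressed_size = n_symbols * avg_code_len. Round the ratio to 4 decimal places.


original_size = n_symbols * orig_bits = 171 * 32 = 5472 bits
compressed_size = n_symbols * avg_code_len = 171 * 21.44 = 3666.24 bits
ratio = original_size / compressed_size = 5472 / 3666.24 = 1.4925

Compression ratio = 1.4925


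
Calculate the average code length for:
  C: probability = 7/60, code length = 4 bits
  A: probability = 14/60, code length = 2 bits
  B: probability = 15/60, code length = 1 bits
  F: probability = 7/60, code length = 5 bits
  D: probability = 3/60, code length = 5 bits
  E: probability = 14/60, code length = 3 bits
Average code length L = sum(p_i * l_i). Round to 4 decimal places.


Weighted contributions p_i * l_i:
  C: (7/60) * 4 = 28/60
  A: (14/60) * 2 = 28/60
  B: (15/60) * 1 = 15/60
  F: (7/60) * 5 = 35/60
  D: (3/60) * 5 = 15/60
  E: (14/60) * 3 = 42/60
Sum = (28 + 28 + 15 + 35 + 15 + 42)/60 = 163/60

L = 163/60 = 2.7167 bits/symbol


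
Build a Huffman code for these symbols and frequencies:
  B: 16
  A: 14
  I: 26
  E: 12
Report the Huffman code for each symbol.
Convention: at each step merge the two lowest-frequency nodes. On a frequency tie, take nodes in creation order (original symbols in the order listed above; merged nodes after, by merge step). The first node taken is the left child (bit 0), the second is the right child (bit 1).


Huffman tree construction:
Step 1: Merge E(12) + A(14) = 26
Step 2: Merge B(16) + I(26) = 42
Step 3: Merge (E+A)(26) + (B+I)(42) = 68
Read each symbol's code off the tree from the root (left child = 0, right child = 1).

Codes:
  B: 10 (length 2)
  A: 01 (length 2)
  I: 11 (length 2)
  E: 00 (length 2)
Average code length: 136/68 = 2.0000 bits/symbol


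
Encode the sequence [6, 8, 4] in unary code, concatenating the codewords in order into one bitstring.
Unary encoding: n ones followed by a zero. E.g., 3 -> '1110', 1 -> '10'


Encode each number as n ones followed by a terminating 0:
  6 -> 1111110 (7 bits)
  8 -> 111111110 (9 bits)
  4 -> 11110 (5 bits)
Total length = 7 + 9 + 5 = 21 bits.

Unary([6, 8, 4]) = 111111011111111011110 (21 bits)


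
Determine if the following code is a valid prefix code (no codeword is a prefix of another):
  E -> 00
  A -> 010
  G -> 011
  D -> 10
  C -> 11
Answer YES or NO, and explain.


Checking each pair (does one codeword prefix another?):
  E='00' vs A='010': no prefix
  E='00' vs G='011': no prefix
  E='00' vs D='10': no prefix
  E='00' vs C='11': no prefix
  A='010' vs E='00': no prefix
  A='010' vs G='011': no prefix
  A='010' vs D='10': no prefix
  A='010' vs C='11': no prefix
  G='011' vs E='00': no prefix
  G='011' vs A='010': no prefix
  G='011' vs D='10': no prefix
  G='011' vs C='11': no prefix
  D='10' vs E='00': no prefix
  D='10' vs A='010': no prefix
  D='10' vs G='011': no prefix
  D='10' vs C='11': no prefix
  C='11' vs E='00': no prefix
  C='11' vs A='010': no prefix
  C='11' vs G='011': no prefix
  C='11' vs D='10': no prefix
No violation found over all pairs.

YES -- this is a valid prefix code. No codeword is a prefix of any other codeword.


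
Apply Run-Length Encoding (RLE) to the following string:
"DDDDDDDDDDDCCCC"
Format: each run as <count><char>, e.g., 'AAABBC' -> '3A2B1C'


Scanning runs left to right:
  i=0: run of 'D' x 11 -> '11D'
  i=11: run of 'C' x 4 -> '4C'

RLE = 11D4C


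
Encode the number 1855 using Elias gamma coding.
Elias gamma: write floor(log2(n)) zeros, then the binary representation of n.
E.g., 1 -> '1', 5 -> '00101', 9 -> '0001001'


num_bits = floor(log2(1855)) + 1 = 11
leading_zeros = num_bits - 1 = 10
binary(1855) = 11100111111

Elias gamma(1855) = '0000000000' + '11100111111' = 000000000011100111111 (21 bits)


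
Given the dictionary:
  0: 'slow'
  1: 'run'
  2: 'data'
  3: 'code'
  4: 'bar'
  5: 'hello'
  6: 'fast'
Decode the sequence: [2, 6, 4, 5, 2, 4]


Look up each index in the dictionary:
  2 -> 'data'
  6 -> 'fast'
  4 -> 'bar'
  5 -> 'hello'
  2 -> 'data'
  4 -> 'bar'

Decoded: "data fast bar hello data bar"


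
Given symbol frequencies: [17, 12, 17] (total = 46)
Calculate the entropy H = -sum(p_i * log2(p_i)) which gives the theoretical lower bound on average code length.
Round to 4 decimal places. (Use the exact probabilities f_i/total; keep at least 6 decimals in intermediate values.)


Per-symbol terms -p_i * log2(p_i) with p_i = f_i/46:
  p = 17/46 = 0.369565: log2(p) = -1.436099, -p*log2(p) = 0.530732
  p = 12/46 = 0.260870: log2(p) = -1.938599, -p*log2(p) = 0.505722
  p = 17/46 = 0.369565: log2(p) = -1.436099, -p*log2(p) = 0.530732
H = 0.530732 + 0.505722 + 0.530732 = 1.567186

H = 1.5672 bits/symbol


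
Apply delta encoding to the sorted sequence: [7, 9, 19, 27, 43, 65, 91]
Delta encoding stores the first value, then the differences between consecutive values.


First value: 7
Deltas:
  9 - 7 = 2
  19 - 9 = 10
  27 - 19 = 8
  43 - 27 = 16
  65 - 43 = 22
  91 - 65 = 26


Delta encoded: [7, 2, 10, 8, 16, 22, 26]


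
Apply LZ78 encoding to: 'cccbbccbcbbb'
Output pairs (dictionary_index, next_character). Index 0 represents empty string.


LZ78 encoding steps:
Dictionary: {0: ''}
Step 1: w='' (idx 0), next='c' -> output (0, 'c'), add 'c' as idx 1
Step 2: w='c' (idx 1), next='c' -> output (1, 'c'), add 'cc' as idx 2
Step 3: w='' (idx 0), next='b' -> output (0, 'b'), add 'b' as idx 3
Step 4: w='b' (idx 3), next='c' -> output (3, 'c'), add 'bc' as idx 4
Step 5: w='c' (idx 1), next='b' -> output (1, 'b'), add 'cb' as idx 5
Step 6: w='cb' (idx 5), next='b' -> output (5, 'b'), add 'cbb' as idx 6
Step 7: w='b' (idx 3), end of input -> output (3, '')


Encoded: [(0, 'c'), (1, 'c'), (0, 'b'), (3, 'c'), (1, 'b'), (5, 'b'), (3, '')]


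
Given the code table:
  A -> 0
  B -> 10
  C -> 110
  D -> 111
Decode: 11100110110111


Decoding:
111 -> D
0 -> A
0 -> A
110 -> C
110 -> C
111 -> D


Result: DAACCD


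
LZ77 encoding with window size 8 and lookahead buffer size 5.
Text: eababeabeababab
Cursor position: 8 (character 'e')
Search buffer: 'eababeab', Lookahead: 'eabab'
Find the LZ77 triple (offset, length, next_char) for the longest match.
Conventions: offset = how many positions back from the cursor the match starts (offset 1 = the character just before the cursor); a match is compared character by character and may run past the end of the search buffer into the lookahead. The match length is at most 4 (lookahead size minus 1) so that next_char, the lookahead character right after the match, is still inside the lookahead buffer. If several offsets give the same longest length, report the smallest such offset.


Try each offset into the search buffer:
  offset=1 (pos 7, char 'b'): match length 0
  offset=2 (pos 6, char 'a'): match length 0
  offset=3 (pos 5, char 'e'): match length 3
  offset=4 (pos 4, char 'b'): match length 0
  offset=5 (pos 3, char 'a'): match length 0
  offset=6 (pos 2, char 'b'): match length 0
  offset=7 (pos 1, char 'a'): match length 0
  offset=8 (pos 0, char 'e'): match length 4
Longest match has length 4 at offset 8.
next_char = character at position 8 + 4 = 12 -> 'b'

Best match: offset=8, length=4 (matching 'eaba' starting at position 0)
LZ77 triple: (8, 4, 'b')


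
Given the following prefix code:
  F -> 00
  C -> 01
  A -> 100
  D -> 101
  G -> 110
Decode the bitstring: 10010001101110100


Decoding step by step:
Bits 100 -> A
Bits 100 -> A
Bits 01 -> C
Bits 101 -> D
Bits 110 -> G
Bits 100 -> A


Decoded message: AACDGA


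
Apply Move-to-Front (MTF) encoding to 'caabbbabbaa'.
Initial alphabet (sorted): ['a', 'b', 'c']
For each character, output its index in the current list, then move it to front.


MTF encoding:
'c': index 2 in ['a', 'b', 'c'] -> ['c', 'a', 'b']
'a': index 1 in ['c', 'a', 'b'] -> ['a', 'c', 'b']
'a': index 0 in ['a', 'c', 'b'] -> ['a', 'c', 'b']
'b': index 2 in ['a', 'c', 'b'] -> ['b', 'a', 'c']
'b': index 0 in ['b', 'a', 'c'] -> ['b', 'a', 'c']
'b': index 0 in ['b', 'a', 'c'] -> ['b', 'a', 'c']
'a': index 1 in ['b', 'a', 'c'] -> ['a', 'b', 'c']
'b': index 1 in ['a', 'b', 'c'] -> ['b', 'a', 'c']
'b': index 0 in ['b', 'a', 'c'] -> ['b', 'a', 'c']
'a': index 1 in ['b', 'a', 'c'] -> ['a', 'b', 'c']
'a': index 0 in ['a', 'b', 'c'] -> ['a', 'b', 'c']


Output: [2, 1, 0, 2, 0, 0, 1, 1, 0, 1, 0]


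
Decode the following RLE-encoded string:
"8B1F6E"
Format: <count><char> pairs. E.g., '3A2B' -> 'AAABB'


Expanding each <count><char> pair:
  8B -> 'BBBBBBBB'
  1F -> 'F'
  6E -> 'EEEEEE'

Decoded = BBBBBBBBFEEEEEE


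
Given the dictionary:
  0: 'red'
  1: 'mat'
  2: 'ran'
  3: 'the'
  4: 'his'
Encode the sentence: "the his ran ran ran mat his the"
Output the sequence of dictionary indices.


Look up each word in the dictionary:
  'the' -> 3
  'his' -> 4
  'ran' -> 2
  'ran' -> 2
  'ran' -> 2
  'mat' -> 1
  'his' -> 4
  'the' -> 3

Encoded: [3, 4, 2, 2, 2, 1, 4, 3]


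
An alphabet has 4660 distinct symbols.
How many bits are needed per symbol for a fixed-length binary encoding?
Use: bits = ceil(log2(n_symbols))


log2(4660) = 12.1861
Bracket: 2^12 = 4096 < 4660 <= 2^13 = 8192
So ceil(log2(4660)) = 13

bits = ceil(log2(4660)) = ceil(12.1861) = 13 bits


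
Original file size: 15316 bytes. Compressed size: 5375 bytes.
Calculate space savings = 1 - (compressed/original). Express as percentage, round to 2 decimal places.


ratio = compressed/original = 5375/15316 = 0.35094
savings = 1 - ratio = 1 - 0.35094 = 0.64906
as a percentage: 0.64906 * 100 = 64.91%

Space savings = 1 - 5375/15316 = 64.91%


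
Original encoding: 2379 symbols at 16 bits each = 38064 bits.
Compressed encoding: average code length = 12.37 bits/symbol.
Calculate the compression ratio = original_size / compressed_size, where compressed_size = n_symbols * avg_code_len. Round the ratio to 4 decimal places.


original_size = n_symbols * orig_bits = 2379 * 16 = 38064 bits
compressed_size = n_symbols * avg_code_len = 2379 * 12.37 = 29428.23 bits
ratio = original_size / compressed_size = 38064 / 29428.23 = 1.2935

Compression ratio = 1.2935


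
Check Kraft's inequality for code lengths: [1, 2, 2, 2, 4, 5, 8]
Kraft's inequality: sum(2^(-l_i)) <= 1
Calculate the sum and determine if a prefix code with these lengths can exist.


Sum = 2^(-1) + 2^(-2) + 2^(-2) + 2^(-2) + 2^(-4) + 2^(-5) + 2^(-8)
    = 0.5 + 0.25 + 0.25 + 0.25 + 0.0625 + 0.03125 + 0.00390625
    = 345/256 = 1.34765625
Since 1.34765625 > 1, Kraft's inequality is NOT satisfied.
A prefix code with these lengths CANNOT exist.

Kraft sum = 1.34765625. Not satisfied.


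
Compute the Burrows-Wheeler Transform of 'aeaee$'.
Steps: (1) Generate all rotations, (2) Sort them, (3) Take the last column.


Rotations (sorted):
  0: $aeaee -> last char: e
  1: aeaee$ -> last char: $
  2: aee$ae -> last char: e
  3: e$aeae -> last char: e
  4: eaee$a -> last char: a
  5: ee$aea -> last char: a


BWT = e$eeaa


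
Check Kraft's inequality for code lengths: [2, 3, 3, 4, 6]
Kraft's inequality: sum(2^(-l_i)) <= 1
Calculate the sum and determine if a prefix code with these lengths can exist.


Sum = 2^(-2) + 2^(-3) + 2^(-3) + 2^(-4) + 2^(-6)
    = 0.25 + 0.125 + 0.125 + 0.0625 + 0.015625
    = 37/64 = 0.578125
Since 0.578125 <= 1, Kraft's inequality IS satisfied.
A prefix code with these lengths CAN exist.

Kraft sum = 0.578125. Satisfied.


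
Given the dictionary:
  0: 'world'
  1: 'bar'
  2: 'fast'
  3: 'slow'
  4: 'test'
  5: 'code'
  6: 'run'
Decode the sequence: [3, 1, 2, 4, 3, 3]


Look up each index in the dictionary:
  3 -> 'slow'
  1 -> 'bar'
  2 -> 'fast'
  4 -> 'test'
  3 -> 'slow'
  3 -> 'slow'

Decoded: "slow bar fast test slow slow"


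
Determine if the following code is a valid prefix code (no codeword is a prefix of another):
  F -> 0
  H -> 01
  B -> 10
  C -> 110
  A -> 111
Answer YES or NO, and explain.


Checking each pair (does one codeword prefix another?):
  F='0' vs H='01': prefix -- VIOLATION

NO -- this is NOT a valid prefix code. F (0) is a prefix of H (01).


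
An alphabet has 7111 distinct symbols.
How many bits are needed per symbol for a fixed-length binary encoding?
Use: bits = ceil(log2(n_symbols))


log2(7111) = 12.7958
Bracket: 2^12 = 4096 < 7111 <= 2^13 = 8192
So ceil(log2(7111)) = 13

bits = ceil(log2(7111)) = ceil(12.7958) = 13 bits


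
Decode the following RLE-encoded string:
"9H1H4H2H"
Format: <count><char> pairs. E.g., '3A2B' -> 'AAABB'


Expanding each <count><char> pair:
  9H -> 'HHHHHHHHH'
  1H -> 'H'
  4H -> 'HHHH'
  2H -> 'HH'

Decoded = HHHHHHHHHHHHHHHH


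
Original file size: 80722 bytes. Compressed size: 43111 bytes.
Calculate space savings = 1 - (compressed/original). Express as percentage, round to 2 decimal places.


ratio = compressed/original = 43111/80722 = 0.534068
savings = 1 - ratio = 1 - 0.534068 = 0.465932
as a percentage: 0.465932 * 100 = 46.59%

Space savings = 1 - 43111/80722 = 46.59%


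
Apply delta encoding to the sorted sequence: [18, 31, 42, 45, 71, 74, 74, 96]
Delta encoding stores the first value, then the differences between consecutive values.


First value: 18
Deltas:
  31 - 18 = 13
  42 - 31 = 11
  45 - 42 = 3
  71 - 45 = 26
  74 - 71 = 3
  74 - 74 = 0
  96 - 74 = 22


Delta encoded: [18, 13, 11, 3, 26, 3, 0, 22]


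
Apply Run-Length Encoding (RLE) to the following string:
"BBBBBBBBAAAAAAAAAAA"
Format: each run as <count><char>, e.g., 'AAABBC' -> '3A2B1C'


Scanning runs left to right:
  i=0: run of 'B' x 8 -> '8B'
  i=8: run of 'A' x 11 -> '11A'

RLE = 8B11A


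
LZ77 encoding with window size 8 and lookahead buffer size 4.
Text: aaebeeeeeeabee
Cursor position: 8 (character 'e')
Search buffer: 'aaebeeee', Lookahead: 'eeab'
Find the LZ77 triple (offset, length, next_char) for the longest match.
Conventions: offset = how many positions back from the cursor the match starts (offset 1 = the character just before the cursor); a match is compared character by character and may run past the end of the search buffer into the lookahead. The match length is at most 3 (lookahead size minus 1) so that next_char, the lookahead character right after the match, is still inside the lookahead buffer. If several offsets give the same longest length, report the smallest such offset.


Try each offset into the search buffer:
  offset=1 (pos 7, char 'e'): match length 2
  offset=2 (pos 6, char 'e'): match length 2
  offset=3 (pos 5, char 'e'): match length 2
  offset=4 (pos 4, char 'e'): match length 2
  offset=5 (pos 3, char 'b'): match length 0
  offset=6 (pos 2, char 'e'): match length 1
  offset=7 (pos 1, char 'a'): match length 0
  offset=8 (pos 0, char 'a'): match length 0
Longest match has length 2, found at offsets 1, 2, 3, 4; take the smallest, offset 1.
next_char = character at position 8 + 2 = 10 -> 'a'

Best match: offset=1, length=2 (matching 'ee' starting at position 7)
LZ77 triple: (1, 2, 'a')


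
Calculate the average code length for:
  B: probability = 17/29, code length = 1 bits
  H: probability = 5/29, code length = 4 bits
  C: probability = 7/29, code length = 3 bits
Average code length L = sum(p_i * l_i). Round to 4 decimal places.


Weighted contributions p_i * l_i:
  B: (17/29) * 1 = 17/29
  H: (5/29) * 4 = 20/29
  C: (7/29) * 3 = 21/29
Sum = (17 + 20 + 21)/29 = 58/29

L = 58/29 = 2.0000 bits/symbol


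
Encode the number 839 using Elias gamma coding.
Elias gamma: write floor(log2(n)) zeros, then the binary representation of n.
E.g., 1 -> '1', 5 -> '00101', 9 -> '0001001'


num_bits = floor(log2(839)) + 1 = 10
leading_zeros = num_bits - 1 = 9
binary(839) = 1101000111

Elias gamma(839) = '000000000' + '1101000111' = 0000000001101000111 (19 bits)


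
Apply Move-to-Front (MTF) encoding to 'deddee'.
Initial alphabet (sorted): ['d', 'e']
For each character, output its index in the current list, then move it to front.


MTF encoding:
'd': index 0 in ['d', 'e'] -> ['d', 'e']
'e': index 1 in ['d', 'e'] -> ['e', 'd']
'd': index 1 in ['e', 'd'] -> ['d', 'e']
'd': index 0 in ['d', 'e'] -> ['d', 'e']
'e': index 1 in ['d', 'e'] -> ['e', 'd']
'e': index 0 in ['e', 'd'] -> ['e', 'd']


Output: [0, 1, 1, 0, 1, 0]


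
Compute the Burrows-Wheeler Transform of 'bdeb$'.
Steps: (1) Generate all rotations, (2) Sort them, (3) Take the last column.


Rotations (sorted):
  0: $bdeb -> last char: b
  1: b$bde -> last char: e
  2: bdeb$ -> last char: $
  3: deb$b -> last char: b
  4: eb$bd -> last char: d


BWT = be$bd


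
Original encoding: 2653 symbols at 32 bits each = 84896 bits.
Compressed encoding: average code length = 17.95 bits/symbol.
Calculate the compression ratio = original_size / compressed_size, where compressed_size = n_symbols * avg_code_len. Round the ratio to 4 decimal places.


original_size = n_symbols * orig_bits = 2653 * 32 = 84896 bits
compressed_size = n_symbols * avg_code_len = 2653 * 17.95 = 47621.35 bits
ratio = original_size / compressed_size = 84896 / 47621.35 = 1.7827

Compression ratio = 1.7827


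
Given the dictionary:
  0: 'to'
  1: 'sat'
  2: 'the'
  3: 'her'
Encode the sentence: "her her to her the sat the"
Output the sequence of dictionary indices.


Look up each word in the dictionary:
  'her' -> 3
  'her' -> 3
  'to' -> 0
  'her' -> 3
  'the' -> 2
  'sat' -> 1
  'the' -> 2

Encoded: [3, 3, 0, 3, 2, 1, 2]


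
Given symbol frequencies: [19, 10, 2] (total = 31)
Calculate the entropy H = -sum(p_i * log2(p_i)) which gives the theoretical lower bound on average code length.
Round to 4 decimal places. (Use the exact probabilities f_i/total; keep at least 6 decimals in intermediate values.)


Per-symbol terms -p_i * log2(p_i) with p_i = f_i/31:
  p = 19/31 = 0.612903: log2(p) = -0.706269, -p*log2(p) = 0.432874
  p = 10/31 = 0.322581: log2(p) = -1.632268, -p*log2(p) = 0.526538
  p = 2/31 = 0.064516: log2(p) = -3.954196, -p*log2(p) = 0.255109
H = 0.432874 + 0.526538 + 0.255109 = 1.214521

H = 1.2145 bits/symbol


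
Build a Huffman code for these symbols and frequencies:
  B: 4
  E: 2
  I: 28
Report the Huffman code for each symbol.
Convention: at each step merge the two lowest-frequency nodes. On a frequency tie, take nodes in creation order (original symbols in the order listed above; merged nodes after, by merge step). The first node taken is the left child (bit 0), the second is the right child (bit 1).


Huffman tree construction:
Step 1: Merge E(2) + B(4) = 6
Step 2: Merge (E+B)(6) + I(28) = 34
Read each symbol's code off the tree from the root (left child = 0, right child = 1).

Codes:
  B: 01 (length 2)
  E: 00 (length 2)
  I: 1 (length 1)
Average code length: 40/34 = 1.1765 bits/symbol


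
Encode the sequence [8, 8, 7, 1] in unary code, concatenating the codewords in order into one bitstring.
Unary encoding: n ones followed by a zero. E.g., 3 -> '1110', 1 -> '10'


Encode each number as n ones followed by a terminating 0:
  8 -> 111111110 (9 bits)
  8 -> 111111110 (9 bits)
  7 -> 11111110 (8 bits)
  1 -> 10 (2 bits)
Total length = 9 + 9 + 8 + 2 = 28 bits.

Unary([8, 8, 7, 1]) = 1111111101111111101111111010 (28 bits)


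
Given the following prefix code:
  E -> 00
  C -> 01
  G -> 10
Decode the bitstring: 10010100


Decoding step by step:
Bits 10 -> G
Bits 01 -> C
Bits 01 -> C
Bits 00 -> E


Decoded message: GCCE


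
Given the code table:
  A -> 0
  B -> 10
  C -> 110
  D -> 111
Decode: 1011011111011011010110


Decoding:
10 -> B
110 -> C
111 -> D
110 -> C
110 -> C
110 -> C
10 -> B
110 -> C


Result: BCDCCCBC


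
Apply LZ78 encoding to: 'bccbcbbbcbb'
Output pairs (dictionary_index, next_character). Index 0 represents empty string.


LZ78 encoding steps:
Dictionary: {0: ''}
Step 1: w='' (idx 0), next='b' -> output (0, 'b'), add 'b' as idx 1
Step 2: w='' (idx 0), next='c' -> output (0, 'c'), add 'c' as idx 2
Step 3: w='c' (idx 2), next='b' -> output (2, 'b'), add 'cb' as idx 3
Step 4: w='cb' (idx 3), next='b' -> output (3, 'b'), add 'cbb' as idx 4
Step 5: w='b' (idx 1), next='c' -> output (1, 'c'), add 'bc' as idx 5
Step 6: w='b' (idx 1), next='b' -> output (1, 'b'), add 'bb' as idx 6


Encoded: [(0, 'b'), (0, 'c'), (2, 'b'), (3, 'b'), (1, 'c'), (1, 'b')]


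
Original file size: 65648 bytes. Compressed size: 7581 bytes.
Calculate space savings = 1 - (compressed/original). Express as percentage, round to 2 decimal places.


ratio = compressed/original = 7581/65648 = 0.11548
savings = 1 - ratio = 1 - 0.11548 = 0.88452
as a percentage: 0.88452 * 100 = 88.45%

Space savings = 1 - 7581/65648 = 88.45%


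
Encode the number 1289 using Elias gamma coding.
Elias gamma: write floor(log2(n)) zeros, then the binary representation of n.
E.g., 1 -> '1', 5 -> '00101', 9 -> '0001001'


num_bits = floor(log2(1289)) + 1 = 11
leading_zeros = num_bits - 1 = 10
binary(1289) = 10100001001

Elias gamma(1289) = '0000000000' + '10100001001' = 000000000010100001001 (21 bits)


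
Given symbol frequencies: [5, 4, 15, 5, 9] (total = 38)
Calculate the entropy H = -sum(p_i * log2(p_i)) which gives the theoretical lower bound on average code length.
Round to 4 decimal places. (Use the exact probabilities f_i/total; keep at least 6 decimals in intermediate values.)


Per-symbol terms -p_i * log2(p_i) with p_i = f_i/38:
  p = 5/38 = 0.131579: log2(p) = -2.925999, -p*log2(p) = 0.385000
  p = 4/38 = 0.105263: log2(p) = -3.247928, -p*log2(p) = 0.341887
  p = 15/38 = 0.394737: log2(p) = -1.341037, -p*log2(p) = 0.529357
  p = 5/38 = 0.131579: log2(p) = -2.925999, -p*log2(p) = 0.385000
  p = 9/38 = 0.236842: log2(p) = -2.078003, -p*log2(p) = 0.492158
H = 0.385000 + 0.341887 + 0.529357 + 0.385000 + 0.492158 = 2.133402

H = 2.1334 bits/symbol


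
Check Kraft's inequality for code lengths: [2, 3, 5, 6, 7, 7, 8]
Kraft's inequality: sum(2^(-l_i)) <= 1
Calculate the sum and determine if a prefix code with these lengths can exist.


Sum = 2^(-2) + 2^(-3) + 2^(-5) + 2^(-6) + 2^(-7) + 2^(-7) + 2^(-8)
    = 0.25 + 0.125 + 0.03125 + 0.015625 + 0.0078125 + 0.0078125 + 0.00390625
    = 113/256 = 0.44140625
Since 0.44140625 <= 1, Kraft's inequality IS satisfied.
A prefix code with these lengths CAN exist.

Kraft sum = 0.44140625. Satisfied.


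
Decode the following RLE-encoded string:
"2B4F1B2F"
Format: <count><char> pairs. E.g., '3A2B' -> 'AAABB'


Expanding each <count><char> pair:
  2B -> 'BB'
  4F -> 'FFFF'
  1B -> 'B'
  2F -> 'FF'

Decoded = BBFFFFBFF


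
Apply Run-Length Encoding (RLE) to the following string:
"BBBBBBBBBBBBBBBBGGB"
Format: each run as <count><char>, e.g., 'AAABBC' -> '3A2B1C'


Scanning runs left to right:
  i=0: run of 'B' x 16 -> '16B'
  i=16: run of 'G' x 2 -> '2G'
  i=18: run of 'B' x 1 -> '1B'

RLE = 16B2G1B


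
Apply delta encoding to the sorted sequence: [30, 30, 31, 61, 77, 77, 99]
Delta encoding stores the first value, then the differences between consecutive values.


First value: 30
Deltas:
  30 - 30 = 0
  31 - 30 = 1
  61 - 31 = 30
  77 - 61 = 16
  77 - 77 = 0
  99 - 77 = 22


Delta encoded: [30, 0, 1, 30, 16, 0, 22]


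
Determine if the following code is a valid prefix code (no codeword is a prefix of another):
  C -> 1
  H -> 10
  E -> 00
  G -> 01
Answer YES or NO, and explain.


Checking each pair (does one codeword prefix another?):
  C='1' vs H='10': prefix -- VIOLATION

NO -- this is NOT a valid prefix code. C (1) is a prefix of H (10).


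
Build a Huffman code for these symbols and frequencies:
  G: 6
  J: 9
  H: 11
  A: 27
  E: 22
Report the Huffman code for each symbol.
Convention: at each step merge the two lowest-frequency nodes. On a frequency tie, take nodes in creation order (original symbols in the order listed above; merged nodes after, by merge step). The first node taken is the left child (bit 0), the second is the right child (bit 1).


Huffman tree construction:
Step 1: Merge G(6) + J(9) = 15
Step 2: Merge H(11) + (G+J)(15) = 26
Step 3: Merge E(22) + (H+(G+J))(26) = 48
Step 4: Merge A(27) + (E+(H+(G+J)))(48) = 75
Read each symbol's code off the tree from the root (left child = 0, right child = 1).

Codes:
  G: 1110 (length 4)
  J: 1111 (length 4)
  H: 110 (length 3)
  A: 0 (length 1)
  E: 10 (length 2)
Average code length: 164/75 = 2.1867 bits/symbol


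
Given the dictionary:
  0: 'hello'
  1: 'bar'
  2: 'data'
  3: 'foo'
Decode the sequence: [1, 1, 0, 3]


Look up each index in the dictionary:
  1 -> 'bar'
  1 -> 'bar'
  0 -> 'hello'
  3 -> 'foo'

Decoded: "bar bar hello foo"


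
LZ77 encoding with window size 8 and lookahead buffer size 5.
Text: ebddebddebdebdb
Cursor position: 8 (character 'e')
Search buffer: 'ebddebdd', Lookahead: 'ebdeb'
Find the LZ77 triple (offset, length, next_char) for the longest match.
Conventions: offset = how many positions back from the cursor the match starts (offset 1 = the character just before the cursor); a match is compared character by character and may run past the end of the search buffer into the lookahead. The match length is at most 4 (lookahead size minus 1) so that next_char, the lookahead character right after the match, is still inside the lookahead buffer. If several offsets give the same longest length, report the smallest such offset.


Try each offset into the search buffer:
  offset=1 (pos 7, char 'd'): match length 0
  offset=2 (pos 6, char 'd'): match length 0
  offset=3 (pos 5, char 'b'): match length 0
  offset=4 (pos 4, char 'e'): match length 3
  offset=5 (pos 3, char 'd'): match length 0
  offset=6 (pos 2, char 'd'): match length 0
  offset=7 (pos 1, char 'b'): match length 0
  offset=8 (pos 0, char 'e'): match length 3
Longest match has length 3, found at offsets 4, 8; take the smallest, offset 4.
next_char = character at position 8 + 3 = 11 -> 'e'

Best match: offset=4, length=3 (matching 'ebd' starting at position 4)
LZ77 triple: (4, 3, 'e')


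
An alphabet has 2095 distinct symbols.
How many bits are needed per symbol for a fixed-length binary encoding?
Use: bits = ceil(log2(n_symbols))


log2(2095) = 11.0327
Bracket: 2^11 = 2048 < 2095 <= 2^12 = 4096
So ceil(log2(2095)) = 12

bits = ceil(log2(2095)) = ceil(11.0327) = 12 bits


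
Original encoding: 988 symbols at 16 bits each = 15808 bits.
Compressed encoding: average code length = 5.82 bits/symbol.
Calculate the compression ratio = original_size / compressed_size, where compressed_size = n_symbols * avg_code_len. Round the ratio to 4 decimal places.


original_size = n_symbols * orig_bits = 988 * 16 = 15808 bits
compressed_size = n_symbols * avg_code_len = 988 * 5.82 = 5750.16 bits
ratio = original_size / compressed_size = 15808 / 5750.16 = 2.7491

Compression ratio = 2.7491


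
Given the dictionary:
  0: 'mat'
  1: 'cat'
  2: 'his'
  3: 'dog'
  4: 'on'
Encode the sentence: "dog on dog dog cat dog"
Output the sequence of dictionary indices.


Look up each word in the dictionary:
  'dog' -> 3
  'on' -> 4
  'dog' -> 3
  'dog' -> 3
  'cat' -> 1
  'dog' -> 3

Encoded: [3, 4, 3, 3, 1, 3]


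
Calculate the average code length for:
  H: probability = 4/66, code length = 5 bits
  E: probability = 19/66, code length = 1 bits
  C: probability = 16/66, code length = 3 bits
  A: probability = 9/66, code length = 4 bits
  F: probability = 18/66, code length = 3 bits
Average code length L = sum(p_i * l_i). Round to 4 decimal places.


Weighted contributions p_i * l_i:
  H: (4/66) * 5 = 20/66
  E: (19/66) * 1 = 19/66
  C: (16/66) * 3 = 48/66
  A: (9/66) * 4 = 36/66
  F: (18/66) * 3 = 54/66
Sum = (20 + 19 + 48 + 36 + 54)/66 = 177/66

L = 177/66 = 2.6818 bits/symbol


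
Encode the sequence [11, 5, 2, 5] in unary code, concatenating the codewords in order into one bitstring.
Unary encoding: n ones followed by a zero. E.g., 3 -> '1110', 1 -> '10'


Encode each number as n ones followed by a terminating 0:
  11 -> 111111111110 (12 bits)
  5 -> 111110 (6 bits)
  2 -> 110 (3 bits)
  5 -> 111110 (6 bits)
Total length = 12 + 6 + 3 + 6 = 27 bits.

Unary([11, 5, 2, 5]) = 111111111110111110110111110 (27 bits)


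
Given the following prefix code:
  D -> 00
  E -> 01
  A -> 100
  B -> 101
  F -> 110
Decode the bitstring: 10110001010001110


Decoding step by step:
Bits 101 -> B
Bits 100 -> A
Bits 01 -> E
Bits 01 -> E
Bits 00 -> D
Bits 01 -> E
Bits 110 -> F


Decoded message: BAEEDEF


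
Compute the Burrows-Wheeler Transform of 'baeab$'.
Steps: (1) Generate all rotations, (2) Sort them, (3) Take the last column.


Rotations (sorted):
  0: $baeab -> last char: b
  1: ab$bae -> last char: e
  2: aeab$b -> last char: b
  3: b$baea -> last char: a
  4: baeab$ -> last char: $
  5: eab$ba -> last char: a


BWT = beba$a


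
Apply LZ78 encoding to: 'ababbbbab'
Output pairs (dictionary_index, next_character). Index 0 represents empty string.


LZ78 encoding steps:
Dictionary: {0: ''}
Step 1: w='' (idx 0), next='a' -> output (0, 'a'), add 'a' as idx 1
Step 2: w='' (idx 0), next='b' -> output (0, 'b'), add 'b' as idx 2
Step 3: w='a' (idx 1), next='b' -> output (1, 'b'), add 'ab' as idx 3
Step 4: w='b' (idx 2), next='b' -> output (2, 'b'), add 'bb' as idx 4
Step 5: w='b' (idx 2), next='a' -> output (2, 'a'), add 'ba' as idx 5
Step 6: w='b' (idx 2), end of input -> output (2, '')


Encoded: [(0, 'a'), (0, 'b'), (1, 'b'), (2, 'b'), (2, 'a'), (2, '')]


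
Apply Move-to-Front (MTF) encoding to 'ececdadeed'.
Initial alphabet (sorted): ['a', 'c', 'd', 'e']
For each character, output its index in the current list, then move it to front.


MTF encoding:
'e': index 3 in ['a', 'c', 'd', 'e'] -> ['e', 'a', 'c', 'd']
'c': index 2 in ['e', 'a', 'c', 'd'] -> ['c', 'e', 'a', 'd']
'e': index 1 in ['c', 'e', 'a', 'd'] -> ['e', 'c', 'a', 'd']
'c': index 1 in ['e', 'c', 'a', 'd'] -> ['c', 'e', 'a', 'd']
'd': index 3 in ['c', 'e', 'a', 'd'] -> ['d', 'c', 'e', 'a']
'a': index 3 in ['d', 'c', 'e', 'a'] -> ['a', 'd', 'c', 'e']
'd': index 1 in ['a', 'd', 'c', 'e'] -> ['d', 'a', 'c', 'e']
'e': index 3 in ['d', 'a', 'c', 'e'] -> ['e', 'd', 'a', 'c']
'e': index 0 in ['e', 'd', 'a', 'c'] -> ['e', 'd', 'a', 'c']
'd': index 1 in ['e', 'd', 'a', 'c'] -> ['d', 'e', 'a', 'c']


Output: [3, 2, 1, 1, 3, 3, 1, 3, 0, 1]


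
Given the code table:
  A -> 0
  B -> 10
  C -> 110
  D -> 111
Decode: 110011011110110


Decoding:
110 -> C
0 -> A
110 -> C
111 -> D
10 -> B
110 -> C


Result: CACDBC


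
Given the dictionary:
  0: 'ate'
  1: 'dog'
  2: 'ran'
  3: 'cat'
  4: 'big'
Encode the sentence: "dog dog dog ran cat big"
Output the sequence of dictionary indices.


Look up each word in the dictionary:
  'dog' -> 1
  'dog' -> 1
  'dog' -> 1
  'ran' -> 2
  'cat' -> 3
  'big' -> 4

Encoded: [1, 1, 1, 2, 3, 4]


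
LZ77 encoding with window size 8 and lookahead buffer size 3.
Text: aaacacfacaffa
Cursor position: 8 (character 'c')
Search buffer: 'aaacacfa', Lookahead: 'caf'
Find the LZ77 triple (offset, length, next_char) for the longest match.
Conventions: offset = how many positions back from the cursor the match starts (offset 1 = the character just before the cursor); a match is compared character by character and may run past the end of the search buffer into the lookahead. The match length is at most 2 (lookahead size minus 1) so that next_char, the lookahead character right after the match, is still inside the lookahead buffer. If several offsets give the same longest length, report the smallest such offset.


Try each offset into the search buffer:
  offset=1 (pos 7, char 'a'): match length 0
  offset=2 (pos 6, char 'f'): match length 0
  offset=3 (pos 5, char 'c'): match length 1
  offset=4 (pos 4, char 'a'): match length 0
  offset=5 (pos 3, char 'c'): match length 2
  offset=6 (pos 2, char 'a'): match length 0
  offset=7 (pos 1, char 'a'): match length 0
  offset=8 (pos 0, char 'a'): match length 0
Longest match has length 2 at offset 5.
next_char = character at position 8 + 2 = 10 -> 'f'

Best match: offset=5, length=2 (matching 'ca' starting at position 3)
LZ77 triple: (5, 2, 'f')
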